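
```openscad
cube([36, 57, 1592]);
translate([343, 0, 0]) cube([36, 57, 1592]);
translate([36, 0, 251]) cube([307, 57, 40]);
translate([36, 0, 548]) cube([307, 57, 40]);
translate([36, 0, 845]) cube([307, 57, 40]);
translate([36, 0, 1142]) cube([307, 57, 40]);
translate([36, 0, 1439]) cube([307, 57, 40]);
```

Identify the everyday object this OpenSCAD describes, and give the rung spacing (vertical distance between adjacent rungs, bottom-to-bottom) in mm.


A ladder. The rung spacing is 297 mm.

Two tall 36×57 posts with 5 short bars between them — a ladder. Adjacent rungs sit at z = 251 and z = 548, so the spacing is 548 − 251 = 297 mm.


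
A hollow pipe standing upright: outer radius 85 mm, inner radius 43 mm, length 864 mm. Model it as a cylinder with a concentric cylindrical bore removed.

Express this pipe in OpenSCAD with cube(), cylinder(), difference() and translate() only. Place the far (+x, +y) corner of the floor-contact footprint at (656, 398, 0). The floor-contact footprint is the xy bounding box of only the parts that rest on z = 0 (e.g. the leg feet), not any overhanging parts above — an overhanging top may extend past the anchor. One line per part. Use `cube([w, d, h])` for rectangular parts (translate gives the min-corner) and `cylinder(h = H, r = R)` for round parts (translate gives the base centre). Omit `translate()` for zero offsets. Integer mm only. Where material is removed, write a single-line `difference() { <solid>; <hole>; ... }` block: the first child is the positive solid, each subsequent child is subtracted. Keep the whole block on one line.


difference() { translate([571, 313, 0]) cylinder(h = 864, r = 85); translate([571, 313, 0]) cylinder(h = 864, r = 43); }


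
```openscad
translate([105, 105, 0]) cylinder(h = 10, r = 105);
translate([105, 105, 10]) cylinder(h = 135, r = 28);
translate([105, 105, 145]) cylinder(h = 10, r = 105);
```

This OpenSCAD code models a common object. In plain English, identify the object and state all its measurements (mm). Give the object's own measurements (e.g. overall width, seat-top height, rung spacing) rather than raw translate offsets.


A spool: two coaxial disc flanges of radius 105 mm and thickness 10 mm, joined by a core cylinder of radius 28 mm and height 135 mm. The lower flange rests on z = 0 and the three cylinders share a vertical axis.


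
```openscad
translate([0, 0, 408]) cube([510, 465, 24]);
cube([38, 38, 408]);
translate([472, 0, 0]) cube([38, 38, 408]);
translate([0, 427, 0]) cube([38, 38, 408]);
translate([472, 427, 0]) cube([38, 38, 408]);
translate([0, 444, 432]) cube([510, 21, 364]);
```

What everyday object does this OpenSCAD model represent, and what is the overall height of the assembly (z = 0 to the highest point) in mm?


A chair. The overall height is 796 mm.

A slab on four corner posts with a tall panel at the back — a chair. The seat slab sits at z = 408 with thickness 24, and the 364 mm backrest starts at the seat top, so the overall height is 408 + 24 + 364 = 796 mm.


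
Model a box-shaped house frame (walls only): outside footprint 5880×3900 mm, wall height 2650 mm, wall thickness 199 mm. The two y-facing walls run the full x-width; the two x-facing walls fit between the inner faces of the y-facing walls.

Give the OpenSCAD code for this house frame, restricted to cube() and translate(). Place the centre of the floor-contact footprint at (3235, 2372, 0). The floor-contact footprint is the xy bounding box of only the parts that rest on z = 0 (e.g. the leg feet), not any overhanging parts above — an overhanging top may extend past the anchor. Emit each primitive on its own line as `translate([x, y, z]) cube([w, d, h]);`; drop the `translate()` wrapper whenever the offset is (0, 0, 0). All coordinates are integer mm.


translate([295, 422, 0]) cube([5880, 199, 2650]);
translate([295, 4123, 0]) cube([5880, 199, 2650]);
translate([295, 621, 0]) cube([199, 3502, 2650]);
translate([5976, 621, 0]) cube([199, 3502, 2650]);


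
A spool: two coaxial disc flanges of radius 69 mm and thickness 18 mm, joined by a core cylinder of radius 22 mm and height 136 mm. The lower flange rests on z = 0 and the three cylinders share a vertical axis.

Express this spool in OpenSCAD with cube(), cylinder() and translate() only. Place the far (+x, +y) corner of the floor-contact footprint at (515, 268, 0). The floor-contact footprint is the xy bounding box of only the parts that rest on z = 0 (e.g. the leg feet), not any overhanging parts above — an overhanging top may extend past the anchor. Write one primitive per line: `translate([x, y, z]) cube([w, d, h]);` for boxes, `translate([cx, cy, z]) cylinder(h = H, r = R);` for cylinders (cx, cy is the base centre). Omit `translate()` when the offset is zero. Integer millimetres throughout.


translate([446, 199, 0]) cylinder(h = 18, r = 69);
translate([446, 199, 18]) cylinder(h = 136, r = 22);
translate([446, 199, 154]) cylinder(h = 18, r = 69);


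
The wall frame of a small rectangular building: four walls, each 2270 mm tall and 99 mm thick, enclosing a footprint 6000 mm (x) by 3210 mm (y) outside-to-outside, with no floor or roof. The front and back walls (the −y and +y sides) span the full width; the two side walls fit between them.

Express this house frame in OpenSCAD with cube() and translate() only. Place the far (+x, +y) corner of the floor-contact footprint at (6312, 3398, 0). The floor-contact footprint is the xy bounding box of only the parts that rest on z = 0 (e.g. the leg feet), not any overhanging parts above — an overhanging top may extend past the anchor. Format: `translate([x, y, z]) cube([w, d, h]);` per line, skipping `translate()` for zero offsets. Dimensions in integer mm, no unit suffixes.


translate([312, 188, 0]) cube([6000, 99, 2270]);
translate([312, 3299, 0]) cube([6000, 99, 2270]);
translate([312, 287, 0]) cube([99, 3012, 2270]);
translate([6213, 287, 0]) cube([99, 3012, 2270]);


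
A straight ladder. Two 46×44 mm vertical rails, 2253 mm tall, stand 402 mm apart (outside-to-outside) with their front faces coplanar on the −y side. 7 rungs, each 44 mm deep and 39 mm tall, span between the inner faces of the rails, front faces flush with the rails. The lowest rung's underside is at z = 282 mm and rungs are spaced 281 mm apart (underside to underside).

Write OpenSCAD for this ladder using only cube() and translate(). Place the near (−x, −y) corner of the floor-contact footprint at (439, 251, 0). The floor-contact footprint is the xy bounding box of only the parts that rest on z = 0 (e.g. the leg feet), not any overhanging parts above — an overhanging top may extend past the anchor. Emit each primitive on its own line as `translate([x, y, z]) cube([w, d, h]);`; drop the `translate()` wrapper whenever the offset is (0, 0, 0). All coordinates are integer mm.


// rung span = 402 - 2*46 = 310
// rung[k] z = 282 + k*281
translate([439, 251, 0]) cube([46, 44, 2253]);
translate([795, 251, 0]) cube([46, 44, 2253]);
translate([485, 251, 282]) cube([310, 44, 39]);
translate([485, 251, 563]) cube([310, 44, 39]);
translate([485, 251, 844]) cube([310, 44, 39]);
translate([485, 251, 1125]) cube([310, 44, 39]);
translate([485, 251, 1406]) cube([310, 44, 39]);
translate([485, 251, 1687]) cube([310, 44, 39]);
translate([485, 251, 1968]) cube([310, 44, 39]);


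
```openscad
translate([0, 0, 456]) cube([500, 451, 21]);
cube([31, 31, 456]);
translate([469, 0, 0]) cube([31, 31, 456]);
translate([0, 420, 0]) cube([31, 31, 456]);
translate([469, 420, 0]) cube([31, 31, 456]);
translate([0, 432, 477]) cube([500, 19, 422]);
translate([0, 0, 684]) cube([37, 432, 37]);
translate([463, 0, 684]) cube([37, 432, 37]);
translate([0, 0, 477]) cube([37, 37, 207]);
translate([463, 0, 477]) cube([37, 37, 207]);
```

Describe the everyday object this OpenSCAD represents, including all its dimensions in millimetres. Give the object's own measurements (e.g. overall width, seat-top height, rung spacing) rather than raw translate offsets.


A chair. The seat is a 500×451×21 mm slab with its top at z = 477 mm, on four 31×31 mm corner legs (flush with the seat edges, standing on z = 0). A flat backrest 19 mm thick, 422 mm tall, spans the full seat width and rises from the seat top along its +y edge, rear face flush with the rear of the seat. Two armrests of 37×37 mm section run along each side from the seat's front edge to the front of the backrest, top faces 244 mm above the seat top and outer faces flush with the seat's x-edges; a 37×37 mm post under the front of each armrest stands on the seat at the front corner.


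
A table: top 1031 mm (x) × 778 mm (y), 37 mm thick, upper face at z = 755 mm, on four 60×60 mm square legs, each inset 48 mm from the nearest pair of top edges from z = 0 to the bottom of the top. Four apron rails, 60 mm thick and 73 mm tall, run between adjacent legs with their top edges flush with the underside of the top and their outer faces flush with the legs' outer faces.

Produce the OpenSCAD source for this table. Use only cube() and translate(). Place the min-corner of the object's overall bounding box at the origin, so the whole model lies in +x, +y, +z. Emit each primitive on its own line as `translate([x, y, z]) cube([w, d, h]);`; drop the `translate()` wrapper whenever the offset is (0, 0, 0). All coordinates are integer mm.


translate([0, 0, 718]) cube([1031, 778, 37]);
translate([48, 48, 0]) cube([60, 60, 718]);
translate([923, 48, 0]) cube([60, 60, 718]);
translate([48, 670, 0]) cube([60, 60, 718]);
translate([923, 670, 0]) cube([60, 60, 718]);
translate([108, 48, 645]) cube([815, 60, 73]);
translate([108, 670, 645]) cube([815, 60, 73]);
translate([48, 108, 645]) cube([60, 562, 73]);
translate([923, 108, 645]) cube([60, 562, 73]);


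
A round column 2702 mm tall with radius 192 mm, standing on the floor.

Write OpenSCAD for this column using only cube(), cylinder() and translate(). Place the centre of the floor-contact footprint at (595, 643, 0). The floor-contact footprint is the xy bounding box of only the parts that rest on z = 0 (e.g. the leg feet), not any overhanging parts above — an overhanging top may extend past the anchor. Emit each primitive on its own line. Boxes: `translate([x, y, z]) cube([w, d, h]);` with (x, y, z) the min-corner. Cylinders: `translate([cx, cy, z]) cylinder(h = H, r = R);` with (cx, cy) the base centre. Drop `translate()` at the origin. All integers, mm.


translate([595, 643, 0]) cylinder(h = 2702, r = 192);


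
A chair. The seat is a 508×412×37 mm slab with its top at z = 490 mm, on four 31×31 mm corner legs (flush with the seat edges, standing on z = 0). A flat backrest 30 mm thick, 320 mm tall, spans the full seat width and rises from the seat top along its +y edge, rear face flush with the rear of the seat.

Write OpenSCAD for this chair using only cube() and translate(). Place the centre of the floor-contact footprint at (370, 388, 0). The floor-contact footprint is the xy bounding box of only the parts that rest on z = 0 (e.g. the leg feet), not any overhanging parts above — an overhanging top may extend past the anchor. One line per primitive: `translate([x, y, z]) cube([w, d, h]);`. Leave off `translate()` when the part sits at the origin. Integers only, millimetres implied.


// leg_h = 490 - 37 = 453
translate([116, 182, 453]) cube([508, 412, 37]);
translate([116, 182, 0]) cube([31, 31, 453]);
translate([593, 182, 0]) cube([31, 31, 453]);
translate([116, 563, 0]) cube([31, 31, 453]);
translate([593, 563, 0]) cube([31, 31, 453]);
translate([116, 564, 490]) cube([508, 30, 320]);


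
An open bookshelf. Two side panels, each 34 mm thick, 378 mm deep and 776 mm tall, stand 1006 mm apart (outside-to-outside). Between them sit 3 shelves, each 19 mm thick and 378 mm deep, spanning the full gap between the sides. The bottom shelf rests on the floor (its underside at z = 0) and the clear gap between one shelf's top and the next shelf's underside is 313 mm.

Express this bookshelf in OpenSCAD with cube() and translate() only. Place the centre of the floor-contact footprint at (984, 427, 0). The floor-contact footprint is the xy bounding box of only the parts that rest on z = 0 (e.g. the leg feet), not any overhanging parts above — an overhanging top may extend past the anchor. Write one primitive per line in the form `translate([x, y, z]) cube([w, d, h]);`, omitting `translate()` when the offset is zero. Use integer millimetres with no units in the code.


translate([481, 238, 0]) cube([34, 378, 776]);
translate([1453, 238, 0]) cube([34, 378, 776]);
translate([515, 238, 0]) cube([938, 378, 19]);
translate([515, 238, 332]) cube([938, 378, 19]);
translate([515, 238, 664]) cube([938, 378, 19]);


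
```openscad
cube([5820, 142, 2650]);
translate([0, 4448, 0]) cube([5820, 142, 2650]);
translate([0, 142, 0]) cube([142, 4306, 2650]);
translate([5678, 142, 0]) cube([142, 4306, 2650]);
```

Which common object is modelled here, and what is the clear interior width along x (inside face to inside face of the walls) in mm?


A house (or room) frame. The interior width is 5536 mm.

Four 2650 mm walls enclosing a rectangle with no floor or roof — a room or house frame. Outside width is 5820 mm and wall thickness is 142 mm, so the interior width is 5820 − 2 × 142 = 5536 mm.


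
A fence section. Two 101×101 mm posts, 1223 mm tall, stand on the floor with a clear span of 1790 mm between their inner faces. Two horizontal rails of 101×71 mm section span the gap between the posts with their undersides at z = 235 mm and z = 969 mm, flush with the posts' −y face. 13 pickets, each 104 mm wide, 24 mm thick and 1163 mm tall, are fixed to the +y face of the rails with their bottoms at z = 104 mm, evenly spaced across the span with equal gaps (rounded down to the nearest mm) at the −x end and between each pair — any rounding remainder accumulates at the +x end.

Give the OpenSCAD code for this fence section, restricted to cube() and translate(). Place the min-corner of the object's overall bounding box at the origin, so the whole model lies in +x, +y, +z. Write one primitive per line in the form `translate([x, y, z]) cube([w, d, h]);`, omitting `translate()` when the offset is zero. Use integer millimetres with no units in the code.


cube([101, 101, 1223]);
translate([1891, 0, 0]) cube([101, 101, 1223]);
translate([101, 0, 235]) cube([1790, 101, 71]);
translate([101, 0, 969]) cube([1790, 101, 71]);
translate([132, 101, 104]) cube([104, 24, 1163]);
translate([267, 101, 104]) cube([104, 24, 1163]);
translate([402, 101, 104]) cube([104, 24, 1163]);
translate([537, 101, 104]) cube([104, 24, 1163]);
translate([672, 101, 104]) cube([104, 24, 1163]);
translate([807, 101, 104]) cube([104, 24, 1163]);
translate([942, 101, 104]) cube([104, 24, 1163]);
translate([1077, 101, 104]) cube([104, 24, 1163]);
translate([1212, 101, 104]) cube([104, 24, 1163]);
translate([1347, 101, 104]) cube([104, 24, 1163]);
translate([1482, 101, 104]) cube([104, 24, 1163]);
translate([1617, 101, 104]) cube([104, 24, 1163]);
translate([1752, 101, 104]) cube([104, 24, 1163]);


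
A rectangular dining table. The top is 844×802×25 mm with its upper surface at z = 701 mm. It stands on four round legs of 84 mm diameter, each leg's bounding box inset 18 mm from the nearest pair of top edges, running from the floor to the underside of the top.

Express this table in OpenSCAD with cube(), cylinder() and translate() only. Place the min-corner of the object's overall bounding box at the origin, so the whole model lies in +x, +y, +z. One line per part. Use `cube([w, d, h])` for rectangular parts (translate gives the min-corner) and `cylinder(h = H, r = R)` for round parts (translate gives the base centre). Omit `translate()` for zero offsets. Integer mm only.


translate([0, 0, 676]) cube([844, 802, 25]);
translate([60, 60, 0]) cylinder(h = 676, r = 42);
translate([784, 60, 0]) cylinder(h = 676, r = 42);
translate([60, 742, 0]) cylinder(h = 676, r = 42);
translate([784, 742, 0]) cylinder(h = 676, r = 42);


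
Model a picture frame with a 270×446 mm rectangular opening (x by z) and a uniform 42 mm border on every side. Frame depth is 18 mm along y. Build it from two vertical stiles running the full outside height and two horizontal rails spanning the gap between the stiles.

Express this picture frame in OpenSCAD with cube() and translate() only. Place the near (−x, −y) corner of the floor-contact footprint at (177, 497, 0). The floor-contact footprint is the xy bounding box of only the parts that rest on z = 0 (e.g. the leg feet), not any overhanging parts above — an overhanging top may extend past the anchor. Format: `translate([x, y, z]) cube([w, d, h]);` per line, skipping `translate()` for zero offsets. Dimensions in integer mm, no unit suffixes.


translate([177, 497, 0]) cube([42, 18, 530]);
translate([489, 497, 0]) cube([42, 18, 530]);
translate([219, 497, 0]) cube([270, 18, 42]);
translate([219, 497, 488]) cube([270, 18, 42]);


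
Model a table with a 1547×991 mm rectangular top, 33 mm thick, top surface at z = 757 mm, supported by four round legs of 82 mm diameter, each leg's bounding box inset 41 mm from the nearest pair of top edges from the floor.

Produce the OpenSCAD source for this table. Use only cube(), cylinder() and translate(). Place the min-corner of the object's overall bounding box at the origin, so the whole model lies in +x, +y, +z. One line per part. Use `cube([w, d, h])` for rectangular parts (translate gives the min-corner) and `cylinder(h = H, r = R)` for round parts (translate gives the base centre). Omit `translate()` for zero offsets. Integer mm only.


// leg_h = 757 - 33 = 724
translate([0, 0, 724]) cube([1547, 991, 33]);
translate([82, 82, 0]) cylinder(h = 724, r = 41);
translate([1465, 82, 0]) cylinder(h = 724, r = 41);
translate([82, 909, 0]) cylinder(h = 724, r = 41);
translate([1465, 909, 0]) cylinder(h = 724, r = 41);


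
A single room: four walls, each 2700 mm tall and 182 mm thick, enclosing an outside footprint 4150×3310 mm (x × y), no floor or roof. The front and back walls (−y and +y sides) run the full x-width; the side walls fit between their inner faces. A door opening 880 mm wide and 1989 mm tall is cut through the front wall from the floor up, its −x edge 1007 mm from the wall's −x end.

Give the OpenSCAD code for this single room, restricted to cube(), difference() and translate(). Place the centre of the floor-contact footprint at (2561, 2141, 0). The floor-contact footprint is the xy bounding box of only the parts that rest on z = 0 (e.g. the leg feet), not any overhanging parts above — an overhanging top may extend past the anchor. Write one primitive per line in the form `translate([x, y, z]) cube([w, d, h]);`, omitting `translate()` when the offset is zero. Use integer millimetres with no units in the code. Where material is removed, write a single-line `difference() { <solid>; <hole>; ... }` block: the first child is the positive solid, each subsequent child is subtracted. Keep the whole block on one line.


difference() { translate([486, 486, 0]) cube([4150, 182, 2700]); translate([1493, 486, 0]) cube([880, 182, 1989]); }
translate([486, 3614, 0]) cube([4150, 182, 2700]);
translate([486, 668, 0]) cube([182, 2946, 2700]);
translate([4454, 668, 0]) cube([182, 2946, 2700]);


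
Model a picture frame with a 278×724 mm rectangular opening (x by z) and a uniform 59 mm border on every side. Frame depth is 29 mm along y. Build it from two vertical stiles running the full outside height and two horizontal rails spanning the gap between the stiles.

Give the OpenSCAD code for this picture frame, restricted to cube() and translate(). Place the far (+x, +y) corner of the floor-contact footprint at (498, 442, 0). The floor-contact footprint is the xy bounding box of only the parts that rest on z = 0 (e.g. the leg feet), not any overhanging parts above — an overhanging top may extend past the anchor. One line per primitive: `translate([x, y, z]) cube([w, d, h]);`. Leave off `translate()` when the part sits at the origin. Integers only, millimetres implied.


translate([102, 413, 0]) cube([59, 29, 842]);
translate([439, 413, 0]) cube([59, 29, 842]);
translate([161, 413, 0]) cube([278, 29, 59]);
translate([161, 413, 783]) cube([278, 29, 59]);


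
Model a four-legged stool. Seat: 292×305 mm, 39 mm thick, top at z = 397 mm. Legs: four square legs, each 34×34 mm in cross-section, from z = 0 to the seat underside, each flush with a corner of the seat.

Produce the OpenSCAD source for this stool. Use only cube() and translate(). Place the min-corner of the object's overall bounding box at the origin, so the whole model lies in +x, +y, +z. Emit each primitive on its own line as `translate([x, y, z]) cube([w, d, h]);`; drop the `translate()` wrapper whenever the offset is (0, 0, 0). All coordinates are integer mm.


translate([0, 0, 358]) cube([292, 305, 39]);
cube([34, 34, 358]);
translate([258, 0, 0]) cube([34, 34, 358]);
translate([0, 271, 0]) cube([34, 34, 358]);
translate([258, 271, 0]) cube([34, 34, 358]);


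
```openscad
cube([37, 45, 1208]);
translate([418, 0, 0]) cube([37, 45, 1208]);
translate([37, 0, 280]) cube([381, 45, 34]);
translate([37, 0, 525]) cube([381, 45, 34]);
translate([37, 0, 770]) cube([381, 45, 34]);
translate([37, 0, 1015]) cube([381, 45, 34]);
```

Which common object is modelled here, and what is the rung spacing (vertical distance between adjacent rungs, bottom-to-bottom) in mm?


A ladder. The rung spacing is 245 mm.

Two tall 37×45 posts with 4 short bars between them — a ladder. Adjacent rungs sit at z = 280 and z = 525, so the spacing is 525 − 280 = 245 mm.


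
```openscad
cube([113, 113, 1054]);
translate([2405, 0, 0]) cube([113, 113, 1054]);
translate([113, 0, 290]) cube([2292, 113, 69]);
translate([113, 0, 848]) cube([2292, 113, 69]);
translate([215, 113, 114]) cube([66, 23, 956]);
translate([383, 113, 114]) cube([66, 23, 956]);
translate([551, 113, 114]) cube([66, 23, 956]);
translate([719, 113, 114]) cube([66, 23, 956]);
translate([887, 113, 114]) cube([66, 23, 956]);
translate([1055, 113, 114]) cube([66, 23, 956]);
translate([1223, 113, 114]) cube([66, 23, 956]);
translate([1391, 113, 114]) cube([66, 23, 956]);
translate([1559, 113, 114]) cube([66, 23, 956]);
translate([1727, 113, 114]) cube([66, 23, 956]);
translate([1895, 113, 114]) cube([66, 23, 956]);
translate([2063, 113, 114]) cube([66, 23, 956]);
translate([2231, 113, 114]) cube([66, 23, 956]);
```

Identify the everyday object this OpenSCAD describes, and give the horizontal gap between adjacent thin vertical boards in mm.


A fence section. The picket gap is 102 mm.

Two posts, two rails, 13 pickets — a fence section. Span 2292 mm holds 13 pickets of 66 mm with 14 equal gaps: ⌊(2292 − 13·66) / 14⌋ = 102 mm.


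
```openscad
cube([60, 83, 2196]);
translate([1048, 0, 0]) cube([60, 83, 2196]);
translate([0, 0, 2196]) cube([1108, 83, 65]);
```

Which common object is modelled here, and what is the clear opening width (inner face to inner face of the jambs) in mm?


A door frame. The clear opening width is 988 mm.

Two 2196 mm tall posts with a header on top — a door frame. The left jamb is 60 mm wide at x = 0; the right jamb starts at x = 1048. The clear opening is 1048 − 60 = 988 mm.


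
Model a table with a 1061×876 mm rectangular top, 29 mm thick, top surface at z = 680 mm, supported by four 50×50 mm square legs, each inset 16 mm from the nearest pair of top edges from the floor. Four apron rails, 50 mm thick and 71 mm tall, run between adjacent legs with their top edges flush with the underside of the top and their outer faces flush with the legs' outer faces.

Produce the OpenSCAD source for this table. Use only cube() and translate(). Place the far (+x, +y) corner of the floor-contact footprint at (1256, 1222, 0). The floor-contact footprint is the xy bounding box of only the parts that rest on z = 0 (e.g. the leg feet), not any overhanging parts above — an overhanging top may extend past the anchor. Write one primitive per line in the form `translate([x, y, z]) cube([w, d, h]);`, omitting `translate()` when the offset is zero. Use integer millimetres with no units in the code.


translate([211, 362, 651]) cube([1061, 876, 29]);
translate([227, 378, 0]) cube([50, 50, 651]);
translate([1206, 378, 0]) cube([50, 50, 651]);
translate([227, 1172, 0]) cube([50, 50, 651]);
translate([1206, 1172, 0]) cube([50, 50, 651]);
translate([277, 378, 580]) cube([929, 50, 71]);
translate([277, 1172, 580]) cube([929, 50, 71]);
translate([227, 428, 580]) cube([50, 744, 71]);
translate([1206, 428, 580]) cube([50, 744, 71]);


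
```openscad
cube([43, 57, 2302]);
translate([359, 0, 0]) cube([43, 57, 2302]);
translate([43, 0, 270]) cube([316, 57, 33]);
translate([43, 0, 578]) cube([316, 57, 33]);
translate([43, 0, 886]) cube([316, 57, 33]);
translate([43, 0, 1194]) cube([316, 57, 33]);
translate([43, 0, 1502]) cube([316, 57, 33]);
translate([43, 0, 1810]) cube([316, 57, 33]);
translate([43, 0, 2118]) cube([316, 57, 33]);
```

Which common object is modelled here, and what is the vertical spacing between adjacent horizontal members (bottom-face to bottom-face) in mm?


A ladder. The rung spacing is 308 mm.

Two tall 43×57 posts with 7 short bars between them — a ladder. Adjacent rungs sit at z = 270 and z = 578, so the spacing is 578 − 270 = 308 mm.


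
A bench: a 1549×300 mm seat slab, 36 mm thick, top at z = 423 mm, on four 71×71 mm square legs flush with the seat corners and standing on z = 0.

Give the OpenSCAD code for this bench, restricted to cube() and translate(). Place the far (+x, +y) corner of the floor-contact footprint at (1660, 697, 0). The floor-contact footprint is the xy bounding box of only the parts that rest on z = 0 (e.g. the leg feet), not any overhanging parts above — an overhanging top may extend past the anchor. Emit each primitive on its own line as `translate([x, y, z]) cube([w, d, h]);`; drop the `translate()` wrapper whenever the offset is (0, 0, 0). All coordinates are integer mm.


translate([111, 397, 387]) cube([1549, 300, 36]);
translate([111, 397, 0]) cube([71, 71, 387]);
translate([111, 626, 0]) cube([71, 71, 387]);
translate([1589, 397, 0]) cube([71, 71, 387]);
translate([1589, 626, 0]) cube([71, 71, 387]);


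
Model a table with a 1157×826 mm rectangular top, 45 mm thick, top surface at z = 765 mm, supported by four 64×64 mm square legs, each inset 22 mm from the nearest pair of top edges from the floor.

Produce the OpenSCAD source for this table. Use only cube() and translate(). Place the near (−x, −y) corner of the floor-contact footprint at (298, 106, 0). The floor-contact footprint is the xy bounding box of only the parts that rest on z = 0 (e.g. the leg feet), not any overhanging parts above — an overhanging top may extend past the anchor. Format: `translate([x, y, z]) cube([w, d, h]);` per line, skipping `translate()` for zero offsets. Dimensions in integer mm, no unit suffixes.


translate([276, 84, 720]) cube([1157, 826, 45]);
translate([298, 106, 0]) cube([64, 64, 720]);
translate([1347, 106, 0]) cube([64, 64, 720]);
translate([298, 824, 0]) cube([64, 64, 720]);
translate([1347, 824, 0]) cube([64, 64, 720]);


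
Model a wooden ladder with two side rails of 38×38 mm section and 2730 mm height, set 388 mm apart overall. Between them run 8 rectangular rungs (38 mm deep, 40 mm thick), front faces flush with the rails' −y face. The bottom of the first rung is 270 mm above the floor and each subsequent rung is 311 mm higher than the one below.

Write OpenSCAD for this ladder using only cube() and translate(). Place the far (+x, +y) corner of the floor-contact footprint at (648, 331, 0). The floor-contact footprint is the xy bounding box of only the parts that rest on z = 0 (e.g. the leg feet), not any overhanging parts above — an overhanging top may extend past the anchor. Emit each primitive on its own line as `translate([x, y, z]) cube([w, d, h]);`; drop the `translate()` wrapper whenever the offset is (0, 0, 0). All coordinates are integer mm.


translate([260, 293, 0]) cube([38, 38, 2730]);
translate([610, 293, 0]) cube([38, 38, 2730]);
translate([298, 293, 270]) cube([312, 38, 40]);
translate([298, 293, 581]) cube([312, 38, 40]);
translate([298, 293, 892]) cube([312, 38, 40]);
translate([298, 293, 1203]) cube([312, 38, 40]);
translate([298, 293, 1514]) cube([312, 38, 40]);
translate([298, 293, 1825]) cube([312, 38, 40]);
translate([298, 293, 2136]) cube([312, 38, 40]);
translate([298, 293, 2447]) cube([312, 38, 40]);


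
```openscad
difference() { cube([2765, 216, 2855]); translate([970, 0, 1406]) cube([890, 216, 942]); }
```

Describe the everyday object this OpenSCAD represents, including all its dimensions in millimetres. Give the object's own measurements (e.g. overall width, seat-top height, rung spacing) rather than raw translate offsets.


A wall 2765 mm long (x), 216 mm thick (y), 2855 mm tall, with a rectangular window opening cut through it. The opening is 890 mm wide and 942 mm tall; its sill is at z = 1406 mm and its near (−x) edge is 970 mm from the wall's −x end. The opening passes through the full wall thickness.


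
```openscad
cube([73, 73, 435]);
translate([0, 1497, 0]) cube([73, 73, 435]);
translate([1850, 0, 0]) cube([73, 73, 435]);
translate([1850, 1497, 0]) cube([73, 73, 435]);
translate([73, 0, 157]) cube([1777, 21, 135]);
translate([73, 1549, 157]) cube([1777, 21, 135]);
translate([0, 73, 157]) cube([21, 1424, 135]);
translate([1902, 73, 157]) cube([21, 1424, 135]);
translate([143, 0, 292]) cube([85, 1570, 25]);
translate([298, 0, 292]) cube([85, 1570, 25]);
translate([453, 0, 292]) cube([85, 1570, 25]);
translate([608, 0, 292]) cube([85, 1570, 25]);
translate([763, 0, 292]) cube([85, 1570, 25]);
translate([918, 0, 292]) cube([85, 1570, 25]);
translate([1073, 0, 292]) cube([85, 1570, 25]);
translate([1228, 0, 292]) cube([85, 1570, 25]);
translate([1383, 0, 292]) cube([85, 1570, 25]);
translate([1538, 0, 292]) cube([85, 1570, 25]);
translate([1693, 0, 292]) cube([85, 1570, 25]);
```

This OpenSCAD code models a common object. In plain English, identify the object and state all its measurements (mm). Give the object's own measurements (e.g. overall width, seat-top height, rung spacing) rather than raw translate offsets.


A bed frame 1923 mm long (x) by 1570 mm wide (y). Four 73×73 mm corner posts, 435 mm tall, at the corners of the footprint. Four rails of 21 mm thickness and 135 mm height run between adjacent posts with their undersides at z = 157 mm, their outer faces flush with the outside of the frame (the two x-running rails run between the posts' inner faces; the two y-running rails run between the posts' inner faces). 11 slats, each 85 mm wide (x) and 25 mm thick, lie across the top of the two x-running rails, running the full 1570 mm width of the frame in y; along x they sit between the end posts with a 70 mm gap after the −x posts and between neighbouring slats, leaving 72 mm before the +x posts.


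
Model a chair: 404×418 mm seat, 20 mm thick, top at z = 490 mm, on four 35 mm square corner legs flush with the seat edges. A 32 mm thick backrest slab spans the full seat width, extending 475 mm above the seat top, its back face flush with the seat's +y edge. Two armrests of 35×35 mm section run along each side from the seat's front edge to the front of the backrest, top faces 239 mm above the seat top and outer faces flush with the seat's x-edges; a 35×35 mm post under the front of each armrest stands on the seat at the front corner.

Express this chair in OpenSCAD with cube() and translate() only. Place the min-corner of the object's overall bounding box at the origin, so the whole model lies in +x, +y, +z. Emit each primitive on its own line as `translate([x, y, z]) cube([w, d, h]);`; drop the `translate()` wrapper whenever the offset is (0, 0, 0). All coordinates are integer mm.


translate([0, 0, 470]) cube([404, 418, 20]);
cube([35, 35, 470]);
translate([369, 0, 0]) cube([35, 35, 470]);
translate([0, 383, 0]) cube([35, 35, 470]);
translate([369, 383, 0]) cube([35, 35, 470]);
translate([0, 386, 490]) cube([404, 32, 475]);
translate([0, 0, 694]) cube([35, 386, 35]);
translate([369, 0, 694]) cube([35, 386, 35]);
translate([0, 0, 490]) cube([35, 35, 204]);
translate([369, 0, 490]) cube([35, 35, 204]);


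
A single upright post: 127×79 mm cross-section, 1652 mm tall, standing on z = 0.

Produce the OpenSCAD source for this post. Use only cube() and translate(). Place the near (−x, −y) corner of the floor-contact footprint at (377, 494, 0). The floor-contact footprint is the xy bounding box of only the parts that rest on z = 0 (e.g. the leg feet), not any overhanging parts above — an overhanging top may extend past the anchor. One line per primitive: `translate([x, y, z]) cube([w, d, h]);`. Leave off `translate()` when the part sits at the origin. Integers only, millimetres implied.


translate([377, 494, 0]) cube([127, 79, 1652]);


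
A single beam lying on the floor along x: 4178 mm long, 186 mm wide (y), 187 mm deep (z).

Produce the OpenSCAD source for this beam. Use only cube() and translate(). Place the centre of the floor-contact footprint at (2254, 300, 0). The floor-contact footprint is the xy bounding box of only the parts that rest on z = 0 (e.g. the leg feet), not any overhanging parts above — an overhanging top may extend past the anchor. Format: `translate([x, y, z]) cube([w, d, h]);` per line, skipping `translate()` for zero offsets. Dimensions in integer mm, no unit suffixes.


translate([165, 207, 0]) cube([4178, 186, 187]);


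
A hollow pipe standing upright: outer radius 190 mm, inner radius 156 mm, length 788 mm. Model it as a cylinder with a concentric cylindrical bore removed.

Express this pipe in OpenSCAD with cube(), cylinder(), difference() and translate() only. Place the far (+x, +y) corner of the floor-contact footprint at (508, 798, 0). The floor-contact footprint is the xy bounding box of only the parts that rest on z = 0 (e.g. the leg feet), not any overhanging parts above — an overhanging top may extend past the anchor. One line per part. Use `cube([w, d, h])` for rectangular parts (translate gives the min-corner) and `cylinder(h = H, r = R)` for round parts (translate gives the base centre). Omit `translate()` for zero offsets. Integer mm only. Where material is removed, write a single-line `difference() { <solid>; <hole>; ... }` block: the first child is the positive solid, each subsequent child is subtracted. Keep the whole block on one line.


difference() { translate([318, 608, 0]) cylinder(h = 788, r = 190); translate([318, 608, 0]) cylinder(h = 788, r = 156); }


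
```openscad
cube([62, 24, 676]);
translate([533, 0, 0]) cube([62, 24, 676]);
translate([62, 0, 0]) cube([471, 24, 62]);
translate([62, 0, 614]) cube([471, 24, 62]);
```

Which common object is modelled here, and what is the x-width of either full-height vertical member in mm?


A picture frame. The border width is 62 mm.

Four thin pieces enclosing a rectangular opening — a picture frame. The two full-height stiles are 676 mm tall; the top rail sits at z = 614 and is 62 mm tall, so the border above the opening is 676 − 614 = 62 mm, matching the stile x-width.


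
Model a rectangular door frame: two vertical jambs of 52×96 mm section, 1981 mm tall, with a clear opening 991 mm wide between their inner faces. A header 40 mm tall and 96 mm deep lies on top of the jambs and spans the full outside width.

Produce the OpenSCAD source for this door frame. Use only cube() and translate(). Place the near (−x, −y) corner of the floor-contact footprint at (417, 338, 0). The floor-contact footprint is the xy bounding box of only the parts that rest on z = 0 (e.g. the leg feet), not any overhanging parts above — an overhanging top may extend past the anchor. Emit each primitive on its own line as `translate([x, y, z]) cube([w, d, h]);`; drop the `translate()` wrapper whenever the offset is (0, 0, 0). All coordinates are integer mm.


translate([417, 338, 0]) cube([52, 96, 1981]);
translate([1460, 338, 0]) cube([52, 96, 1981]);
translate([417, 338, 1981]) cube([1095, 96, 40]);


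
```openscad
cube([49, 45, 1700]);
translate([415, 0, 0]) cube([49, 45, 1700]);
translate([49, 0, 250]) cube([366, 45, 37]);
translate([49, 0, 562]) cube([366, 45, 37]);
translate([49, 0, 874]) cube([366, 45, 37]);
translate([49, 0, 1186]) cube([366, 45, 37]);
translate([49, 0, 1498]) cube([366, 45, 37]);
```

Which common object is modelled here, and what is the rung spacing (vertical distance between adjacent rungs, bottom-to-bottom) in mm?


A ladder. The rung spacing is 312 mm.

Two tall 49×45 posts with 5 short bars between them — a ladder. Adjacent rungs sit at z = 250 and z = 562, so the spacing is 562 − 250 = 312 mm.


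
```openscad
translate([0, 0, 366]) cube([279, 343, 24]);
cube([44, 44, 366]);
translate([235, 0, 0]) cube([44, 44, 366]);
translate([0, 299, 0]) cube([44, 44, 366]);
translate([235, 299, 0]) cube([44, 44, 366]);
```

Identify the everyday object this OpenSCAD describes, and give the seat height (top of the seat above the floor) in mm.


A stool. The seat height is 390 mm.

A 279×343×24 slab at z = 366 on four corner posts — a stool. The seat top is 366 + 24 = 390 mm.


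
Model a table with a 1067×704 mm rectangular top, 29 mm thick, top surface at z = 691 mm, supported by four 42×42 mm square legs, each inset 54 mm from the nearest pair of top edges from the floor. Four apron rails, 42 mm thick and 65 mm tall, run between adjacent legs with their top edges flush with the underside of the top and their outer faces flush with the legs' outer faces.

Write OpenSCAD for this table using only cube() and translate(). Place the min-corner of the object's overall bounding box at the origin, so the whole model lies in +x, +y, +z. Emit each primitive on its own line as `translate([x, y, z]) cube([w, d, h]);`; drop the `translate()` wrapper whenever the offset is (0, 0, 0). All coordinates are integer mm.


translate([0, 0, 662]) cube([1067, 704, 29]);
translate([54, 54, 0]) cube([42, 42, 662]);
translate([971, 54, 0]) cube([42, 42, 662]);
translate([54, 608, 0]) cube([42, 42, 662]);
translate([971, 608, 0]) cube([42, 42, 662]);
translate([96, 54, 597]) cube([875, 42, 65]);
translate([96, 608, 597]) cube([875, 42, 65]);
translate([54, 96, 597]) cube([42, 512, 65]);
translate([971, 96, 597]) cube([42, 512, 65]);


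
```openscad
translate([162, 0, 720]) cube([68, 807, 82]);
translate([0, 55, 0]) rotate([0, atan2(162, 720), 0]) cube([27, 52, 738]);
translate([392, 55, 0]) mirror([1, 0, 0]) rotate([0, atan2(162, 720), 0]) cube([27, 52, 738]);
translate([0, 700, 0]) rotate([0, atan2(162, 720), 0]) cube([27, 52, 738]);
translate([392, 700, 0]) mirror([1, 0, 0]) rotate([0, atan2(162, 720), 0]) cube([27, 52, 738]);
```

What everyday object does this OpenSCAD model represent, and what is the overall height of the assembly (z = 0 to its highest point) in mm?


A sawhorse. The overall height is 802 mm.

A beam across two mirrored pairs of raked legs — a sawhorse. The beam's underside is at z = 720 (matching the legs' vertical rise in atan2(162, 720)) and the beam is 82 mm tall, so its top is at 720 + 82 = 802 mm. The raked legs top out at the beam's underside, so that is the highest point.


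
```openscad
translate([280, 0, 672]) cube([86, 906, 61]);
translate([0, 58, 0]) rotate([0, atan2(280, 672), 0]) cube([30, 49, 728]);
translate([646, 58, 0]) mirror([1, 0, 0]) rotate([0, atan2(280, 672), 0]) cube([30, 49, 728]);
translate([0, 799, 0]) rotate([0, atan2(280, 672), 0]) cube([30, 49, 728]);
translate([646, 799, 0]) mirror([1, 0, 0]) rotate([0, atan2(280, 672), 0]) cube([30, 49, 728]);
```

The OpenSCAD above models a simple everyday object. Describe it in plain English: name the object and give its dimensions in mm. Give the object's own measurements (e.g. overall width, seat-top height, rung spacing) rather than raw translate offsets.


A sawhorse. A 86×906×61 mm beam (x, y, z) sits on two A-frame leg pairs. Each pair is two raked legs of 30×49 mm section (49 mm along y) splaying symmetrically in x. Each leg rises 672 mm vertically over 280 mm of horizontal reach and is 728 mm long along its own axis. Every leg's outer bottom edge rests on the floor and its outer top edge meets a bottom edge of the beam — the left legs (tilting toward +x) meet the beam's −x bottom edge, the right legs (their mirror images, tilting toward −x) meet its +x bottom edge — so the leg tops tuck under the beam, the beam's underside is 672 mm above the floor, and the feet are 646 mm apart outside-to-outside with the beam centred between them. The two leg pairs are set in 58 mm from either end of the beam.
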